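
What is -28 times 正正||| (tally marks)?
Convert 正正||| (tally marks) → 5 + 5 + 3 = 13 (decimal)
Compute -28 × 13 = -364
-364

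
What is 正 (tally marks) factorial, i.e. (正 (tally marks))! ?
Convert 正 (tally marks) → 5 (decimal)
Compute 5! = 120
120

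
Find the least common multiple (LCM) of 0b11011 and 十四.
Convert 0b11011 (binary) → 16 + 8 + 2 + 1 = 27 (decimal)
Convert 十四 (Chinese numeral) → 1×10 + 4 = 14 (decimal)
Compute lcm(27, 14) = 378
378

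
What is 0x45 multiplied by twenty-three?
Convert 0x45 (hexadecimal) → 4×16 + 5 = 69 (decimal)
Convert twenty-three (English words) → 23 (decimal)
Compute 69 × 23 = 1587
1587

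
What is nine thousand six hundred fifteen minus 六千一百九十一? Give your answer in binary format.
Convert nine thousand six hundred fifteen (English words) → 9×1000 + 6×100 + 15 = 9615 (decimal)
Convert 六千一百九十一 (Chinese numeral) → 6×1000 + 1×100 + 9×10 + 1 = 6191 (decimal)
Compute 9615 - 6191 = 3424
Convert 3424 (decimal) → 3424 = 2048 + 1024 + 256 + 64 + 32 → 0b110101100000 (binary)
0b110101100000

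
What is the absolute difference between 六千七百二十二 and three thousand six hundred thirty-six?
Convert 六千七百二十二 (Chinese numeral) → 6×1000 + 7×100 + 2×10 + 2 = 6722 (decimal)
Convert three thousand six hundred thirty-six (English words) → 3×1000 + 6×100 + 36 = 3636 (decimal)
Compute |6722 - 3636| = 3086
3086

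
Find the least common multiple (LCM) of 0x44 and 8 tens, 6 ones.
Convert 0x44 (hexadecimal) → 4×16 + 4 = 68 (decimal)
Convert 8 tens, 6 ones (place-value notation) → 8×10 + 6 = 86 (decimal)
Compute lcm(68, 86) = 2924
2924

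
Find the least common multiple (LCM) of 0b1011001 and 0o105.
Convert 0b1011001 (binary) → 64 + 16 + 8 + 1 = 89 (decimal)
Convert 0o105 (octal) → 1×64 + 5 = 69 (decimal)
Compute lcm(89, 69) = 6141
6141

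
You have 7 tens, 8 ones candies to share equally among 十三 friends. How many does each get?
Convert 7 tens, 8 ones (place-value notation) → 7×10 + 8 = 78 (decimal)
Convert 十三 (Chinese numeral) → 1×10 + 3 = 13 (decimal)
Compute 78 ÷ 13 = 6
6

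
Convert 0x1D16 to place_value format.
Convert 0x1D16 (hexadecimal) → 1×4096 + 13×256 + 1×16 + 6 = 7446 (decimal)
Convert 7446 (decimal) → 7446 = 7×1000 + 4×100 + 4×10 + 6 → 7 thousands, 4 hundreds, 4 tens, 6 ones (place-value notation)
7 thousands, 4 hundreds, 4 tens, 6 ones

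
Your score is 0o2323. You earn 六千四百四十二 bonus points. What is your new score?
Convert 0o2323 (octal) → 2×512 + 3×64 + 2×8 + 3 = 1235 (decimal)
Convert 六千四百四十二 (Chinese numeral) → 6×1000 + 4×100 + 4×10 + 2 = 6442 (decimal)
Compute 1235 + 6442 = 7677
7677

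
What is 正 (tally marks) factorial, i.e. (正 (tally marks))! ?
Convert 正 (tally marks) → 5 (decimal)
Compute 5! = 120
120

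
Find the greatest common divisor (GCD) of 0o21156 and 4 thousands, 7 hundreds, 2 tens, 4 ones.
Convert 0o21156 (octal) → 2×4096 + 1×512 + 1×64 + 5×8 + 6 = 8814 (decimal)
Convert 4 thousands, 7 hundreds, 2 tens, 4 ones (place-value notation) → 4×1000 + 7×100 + 2×10 + 4 = 4724 (decimal)
Compute gcd(8814, 4724) = 2
2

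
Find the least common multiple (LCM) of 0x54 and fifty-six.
Convert 0x54 (hexadecimal) → 5×16 + 4 = 84 (decimal)
Convert fifty-six (English words) → 56 (decimal)
Compute lcm(84, 56) = 168
168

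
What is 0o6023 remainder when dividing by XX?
Convert 0o6023 (octal) → 6×512 + 2×8 + 3 = 3091 (decimal)
Convert XX (Roman numeral) → 10 + 10 = 20 (decimal)
Compute 3091 mod 20 = 11
11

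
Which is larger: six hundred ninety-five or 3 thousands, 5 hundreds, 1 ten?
Convert six hundred ninety-five (English words) → 6×100 + 95 = 695 (decimal)
Convert 3 thousands, 5 hundreds, 1 ten (place-value notation) → 3×1000 + 5×100 + 1×10 = 3510 (decimal)
Compare 695 vs 3510: larger = 3510
3510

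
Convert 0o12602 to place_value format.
Convert 0o12602 (octal) → 1×4096 + 2×512 + 6×64 + 2 = 5506 (decimal)
Convert 5506 (decimal) → 5506 = 5×1000 + 5×100 + 6 → 5 thousands, 5 hundreds, 6 ones (place-value notation)
5 thousands, 5 hundreds, 6 ones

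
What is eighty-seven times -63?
Convert eighty-seven (English words) → 87 (decimal)
Compute 87 × -63 = -5481
-5481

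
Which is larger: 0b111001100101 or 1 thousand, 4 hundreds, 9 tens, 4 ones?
Convert 0b111001100101 (binary) → 2048 + 1024 + 512 + 64 + 32 + 4 + 1 = 3685 (decimal)
Convert 1 thousand, 4 hundreds, 9 tens, 4 ones (place-value notation) → 1×1000 + 4×100 + 9×10 + 4 = 1494 (decimal)
Compare 3685 vs 1494: larger = 3685
3685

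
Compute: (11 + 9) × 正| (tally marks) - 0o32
Convert 正| (tally marks) → 5 + 1 = 6 (decimal)
Convert 0o32 (octal) → 3×8 + 2 = 26 (decimal)
Expression in decimal: (11 + 9) × 6 - 26
Parentheses first: 11 + 9 = 20
Multiply: 20 × 6 = 120
Subtract: 120 - 26 = 94
94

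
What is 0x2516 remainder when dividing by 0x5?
Convert 0x2516 (hexadecimal) → 2×4096 + 5×256 + 1×16 + 6 = 9494 (decimal)
Convert 0x5 (hexadecimal) → 5 (decimal)
Compute 9494 mod 5 = 4
4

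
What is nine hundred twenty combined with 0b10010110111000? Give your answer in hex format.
Convert nine hundred twenty (English words) → 9×100 + 20 = 920 (decimal)
Convert 0b10010110111000 (binary) → 8192 + 1024 + 256 + 128 + 32 + 16 + 8 = 9656 (decimal)
Compute 920 + 9656 = 10576
Convert 10576 (decimal) → 10576 = 2×4096 + 9×256 + 5×16 → 0x2950 (hexadecimal)
0x2950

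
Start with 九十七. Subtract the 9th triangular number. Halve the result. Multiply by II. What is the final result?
Convert 九十七 (Chinese numeral) → 9×10 + 7 = 97 (decimal)
Start: 97
Convert the 9th triangular number (triangular index) → 9×10/2 = 45 (decimal)
97 - 45 = 52
52 ÷ 2 = 26
Convert II (Roman numeral) → 1 + 1 = 2 (decimal)
26 × 2 = 52
52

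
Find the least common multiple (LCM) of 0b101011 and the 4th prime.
Convert 0b101011 (binary) → 32 + 8 + 2 + 1 = 43 (decimal)
Convert the 4th prime (prime index) → 7 (decimal)
Compute lcm(43, 7) = 301
301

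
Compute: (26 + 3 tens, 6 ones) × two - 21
Convert 3 tens, 6 ones (place-value notation) → 3×10 + 6 = 36 (decimal)
Convert two (English words) → 2 (decimal)
Expression in decimal: (26 + 36) × 2 - 21
Parentheses first: 26 + 36 = 62
Multiply: 62 × 2 = 124
Subtract: 124 - 21 = 103
103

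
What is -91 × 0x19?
Convert 0x19 (hexadecimal) → 1×16 + 9 = 25 (decimal)
Compute -91 × 25 = -2275
-2275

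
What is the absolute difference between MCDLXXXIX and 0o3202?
Convert MCDLXXXIX (Roman numeral) → 1000 + 400 + 50 + 10 + 10 + 10 + 9 = 1489 (decimal)
Convert 0o3202 (octal) → 3×512 + 2×64 + 2 = 1666 (decimal)
Compute |1489 - 1666| = 177
177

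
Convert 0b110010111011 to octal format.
Convert 0b110010111011 (binary) → 2048 + 1024 + 128 + 32 + 16 + 8 + 2 + 1 = 3259 (decimal)
Convert 3259 (decimal) → 3259 = 6×512 + 2×64 + 7×8 + 3 → 0o6273 (octal)
0o6273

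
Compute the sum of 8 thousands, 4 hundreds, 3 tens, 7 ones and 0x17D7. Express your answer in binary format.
Convert 8 thousands, 4 hundreds, 3 tens, 7 ones (place-value notation) → 8×1000 + 4×100 + 3×10 + 7 = 8437 (decimal)
Convert 0x17D7 (hexadecimal) → 1×4096 + 7×256 + 13×16 + 7 = 6103 (decimal)
Compute 8437 + 6103 = 14540
Convert 14540 (decimal) → 14540 = 8192 + 4096 + 2048 + 128 + 64 + 8 + 4 → 0b11100011001100 (binary)
0b11100011001100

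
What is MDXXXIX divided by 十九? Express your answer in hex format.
Convert MDXXXIX (Roman numeral) → 1000 + 500 + 10 + 10 + 10 + 9 = 1539 (decimal)
Convert 十九 (Chinese numeral) → 1×10 + 9 = 19 (decimal)
Compute 1539 ÷ 19 = 81
Convert 81 (decimal) → 81 = 5×16 + 1 → 0x51 (hexadecimal)
0x51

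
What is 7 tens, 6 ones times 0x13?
Convert 7 tens, 6 ones (place-value notation) → 7×10 + 6 = 76 (decimal)
Convert 0x13 (hexadecimal) → 1×16 + 3 = 19 (decimal)
Compute 76 × 19 = 1444
1444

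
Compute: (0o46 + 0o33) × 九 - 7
Convert 0o46 (octal) → 4×8 + 6 = 38 (decimal)
Convert 0o33 (octal) → 3×8 + 3 = 27 (decimal)
Convert 九 (Chinese numeral) → 9 (decimal)
Expression in decimal: (38 + 27) × 9 - 7
Parentheses first: 38 + 27 = 65
Multiply: 65 × 9 = 585
Subtract: 585 - 7 = 578
578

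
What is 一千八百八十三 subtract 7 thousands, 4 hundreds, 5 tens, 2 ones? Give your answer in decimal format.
Convert 一千八百八十三 (Chinese numeral) → 1×1000 + 8×100 + 8×10 + 3 = 1883 (decimal)
Convert 7 thousands, 4 hundreds, 5 tens, 2 ones (place-value notation) → 7×1000 + 4×100 + 5×10 + 2 = 7452 (decimal)
Compute 1883 - 7452 = -5569
-5569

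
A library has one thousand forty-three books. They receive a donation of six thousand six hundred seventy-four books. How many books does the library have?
Convert one thousand forty-three (English words) → 1×1000 + 43 = 1043 (decimal)
Convert six thousand six hundred seventy-four (English words) → 6×1000 + 6×100 + 74 = 6674 (decimal)
Compute 1043 + 6674 = 7717
7717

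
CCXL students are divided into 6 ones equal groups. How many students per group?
Convert CCXL (Roman numeral) → 100 + 100 + 40 = 240 (decimal)
Convert 6 ones (place-value notation) → 6 (decimal)
Compute 240 ÷ 6 = 40
40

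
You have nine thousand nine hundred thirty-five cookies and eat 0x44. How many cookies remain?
Convert nine thousand nine hundred thirty-five (English words) → 9×1000 + 9×100 + 35 = 9935 (decimal)
Convert 0x44 (hexadecimal) → 4×16 + 4 = 68 (decimal)
Compute 9935 - 68 = 9867
9867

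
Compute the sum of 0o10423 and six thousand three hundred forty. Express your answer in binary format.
Convert 0o10423 (octal) → 1×4096 + 4×64 + 2×8 + 3 = 4371 (decimal)
Convert six thousand three hundred forty (English words) → 6×1000 + 3×100 + 40 = 6340 (decimal)
Compute 4371 + 6340 = 10711
Convert 10711 (decimal) → 10711 = 8192 + 2048 + 256 + 128 + 64 + 16 + 4 + 2 + 1 → 0b10100111010111 (binary)
0b10100111010111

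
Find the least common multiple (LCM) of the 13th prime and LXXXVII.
Convert the 13th prime (prime index) → 41 (decimal)
Convert LXXXVII (Roman numeral) → 50 + 10 + 10 + 10 + 5 + 1 + 1 = 87 (decimal)
Compute lcm(41, 87) = 3567
3567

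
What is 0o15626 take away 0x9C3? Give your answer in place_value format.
Convert 0o15626 (octal) → 1×4096 + 5×512 + 6×64 + 2×8 + 6 = 7062 (decimal)
Convert 0x9C3 (hexadecimal) → 9×256 + 12×16 + 3 = 2499 (decimal)
Compute 7062 - 2499 = 4563
Convert 4563 (decimal) → 4563 = 4×1000 + 5×100 + 6×10 + 3 → 4 thousands, 5 hundreds, 6 tens, 3 ones (place-value notation)
4 thousands, 5 hundreds, 6 tens, 3 ones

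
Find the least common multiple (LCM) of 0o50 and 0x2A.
Convert 0o50 (octal) → 5×8 = 40 (decimal)
Convert 0x2A (hexadecimal) → 2×16 + 10 = 42 (decimal)
Compute lcm(40, 42) = 840
840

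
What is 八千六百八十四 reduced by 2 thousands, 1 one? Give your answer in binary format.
Convert 八千六百八十四 (Chinese numeral) → 8×1000 + 6×100 + 8×10 + 4 = 8684 (decimal)
Convert 2 thousands, 1 one (place-value notation) → 2×1000 + 1 = 2001 (decimal)
Compute 8684 - 2001 = 6683
Convert 6683 (decimal) → 6683 = 4096 + 2048 + 512 + 16 + 8 + 2 + 1 → 0b1101000011011 (binary)
0b1101000011011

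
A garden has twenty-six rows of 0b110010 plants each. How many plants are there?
Convert 0b110010 (binary) → 32 + 16 + 2 = 50 (decimal)
Convert twenty-six (English words) → 26 (decimal)
Compute 50 × 26 = 1300
1300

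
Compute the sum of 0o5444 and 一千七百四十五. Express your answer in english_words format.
Convert 0o5444 (octal) → 5×512 + 4×64 + 4×8 + 4 = 2852 (decimal)
Convert 一千七百四十五 (Chinese numeral) → 1×1000 + 7×100 + 4×10 + 5 = 1745 (decimal)
Compute 2852 + 1745 = 4597
Convert 4597 (decimal) → 4597 = 4×1000 + 5×100 + 97 → four thousand five hundred ninety-seven (English words)
four thousand five hundred ninety-seven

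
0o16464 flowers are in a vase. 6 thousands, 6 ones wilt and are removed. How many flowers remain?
Convert 0o16464 (octal) → 1×4096 + 6×512 + 4×64 + 6×8 + 4 = 7476 (decimal)
Convert 6 thousands, 6 ones (place-value notation) → 6×1000 + 6 = 6006 (decimal)
Compute 7476 - 6006 = 1470
1470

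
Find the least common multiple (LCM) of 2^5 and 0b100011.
Convert 2^5 (power) → 32 (decimal)
Convert 0b100011 (binary) → 32 + 2 + 1 = 35 (decimal)
Compute lcm(32, 35) = 1120
1120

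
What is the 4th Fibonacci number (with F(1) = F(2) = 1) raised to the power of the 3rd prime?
Convert the 4th Fibonacci number (with F(1) = F(2) = 1) (Fibonacci index) → 1, 1, 2, 3 → 3 (decimal)
Convert the 3rd prime (prime index) → 5 (decimal)
Compute 3 ^ 5 = 243
243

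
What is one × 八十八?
Convert one (English words) → 1 (decimal)
Convert 八十八 (Chinese numeral) → 8×10 + 8 = 88 (decimal)
Compute 1 × 88 = 88
88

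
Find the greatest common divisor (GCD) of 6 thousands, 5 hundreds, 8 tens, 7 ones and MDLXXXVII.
Convert 6 thousands, 5 hundreds, 8 tens, 7 ones (place-value notation) → 6×1000 + 5×100 + 8×10 + 7 = 6587 (decimal)
Convert MDLXXXVII (Roman numeral) → 1000 + 500 + 50 + 10 + 10 + 10 + 5 + 1 + 1 = 1587 (decimal)
Compute gcd(6587, 1587) = 1
1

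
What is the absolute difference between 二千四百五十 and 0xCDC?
Convert 二千四百五十 (Chinese numeral) → 2×1000 + 4×100 + 5×10 = 2450 (decimal)
Convert 0xCDC (hexadecimal) → 12×256 + 13×16 + 12 = 3292 (decimal)
Compute |2450 - 3292| = 842
842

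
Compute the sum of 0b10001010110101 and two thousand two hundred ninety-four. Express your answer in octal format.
Convert 0b10001010110101 (binary) → 8192 + 512 + 128 + 32 + 16 + 4 + 1 = 8885 (decimal)
Convert two thousand two hundred ninety-four (English words) → 2×1000 + 2×100 + 94 = 2294 (decimal)
Compute 8885 + 2294 = 11179
Convert 11179 (decimal) → 11179 = 2×4096 + 5×512 + 6×64 + 5×8 + 3 → 0o25653 (octal)
0o25653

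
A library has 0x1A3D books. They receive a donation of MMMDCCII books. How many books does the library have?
Convert 0x1A3D (hexadecimal) → 1×4096 + 10×256 + 3×16 + 13 = 6717 (decimal)
Convert MMMDCCII (Roman numeral) → 1000 + 1000 + 1000 + 500 + 100 + 100 + 1 + 1 = 3702 (decimal)
Compute 6717 + 3702 = 10419
10419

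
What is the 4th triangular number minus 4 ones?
The 4th triangular number = 4×5/2 = 10
Convert 4 ones (place-value notation) → 4 (decimal)
Compute 10 - 4 = 6
6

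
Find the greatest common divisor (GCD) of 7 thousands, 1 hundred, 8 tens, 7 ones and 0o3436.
Convert 7 thousands, 1 hundred, 8 tens, 7 ones (place-value notation) → 7×1000 + 1×100 + 8×10 + 7 = 7187 (decimal)
Convert 0o3436 (octal) → 3×512 + 4×64 + 3×8 + 6 = 1822 (decimal)
Compute gcd(7187, 1822) = 1
1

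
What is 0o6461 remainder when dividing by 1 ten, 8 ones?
Convert 0o6461 (octal) → 6×512 + 4×64 + 6×8 + 1 = 3377 (decimal)
Convert 1 ten, 8 ones (place-value notation) → 1×10 + 8 = 18 (decimal)
Compute 3377 mod 18 = 11
11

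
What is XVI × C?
Convert XVI (Roman numeral) → 10 + 5 + 1 = 16 (decimal)
Convert C (Roman numeral) → 100 (decimal)
Compute 16 × 100 = 1600
1600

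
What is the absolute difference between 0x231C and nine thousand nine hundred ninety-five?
Convert 0x231C (hexadecimal) → 2×4096 + 3×256 + 1×16 + 12 = 8988 (decimal)
Convert nine thousand nine hundred ninety-five (English words) → 9×1000 + 9×100 + 95 = 9995 (decimal)
Compute |8988 - 9995| = 1007
1007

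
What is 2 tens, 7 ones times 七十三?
Convert 2 tens, 7 ones (place-value notation) → 2×10 + 7 = 27 (decimal)
Convert 七十三 (Chinese numeral) → 7×10 + 3 = 73 (decimal)
Compute 27 × 73 = 1971
1971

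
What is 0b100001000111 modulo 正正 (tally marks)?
Convert 0b100001000111 (binary) → 2048 + 64 + 4 + 2 + 1 = 2119 (decimal)
Convert 正正 (tally marks) → 5 + 5 = 10 (decimal)
Compute 2119 mod 10 = 9
9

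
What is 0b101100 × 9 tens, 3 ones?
Convert 0b101100 (binary) → 32 + 8 + 4 = 44 (decimal)
Convert 9 tens, 3 ones (place-value notation) → 9×10 + 3 = 93 (decimal)
Compute 44 × 93 = 4092
4092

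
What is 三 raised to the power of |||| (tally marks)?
Convert 三 (Chinese numeral) → 3 (decimal)
Convert |||| (tally marks) → 4 (decimal)
Compute 3 ^ 4 = 81
81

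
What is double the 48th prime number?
The 48th prime number = 223
Compute 223 × 2 = 446
446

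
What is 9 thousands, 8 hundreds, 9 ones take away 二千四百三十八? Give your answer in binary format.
Convert 9 thousands, 8 hundreds, 9 ones (place-value notation) → 9×1000 + 8×100 + 9 = 9809 (decimal)
Convert 二千四百三十八 (Chinese numeral) → 2×1000 + 4×100 + 3×10 + 8 = 2438 (decimal)
Compute 9809 - 2438 = 7371
Convert 7371 (decimal) → 7371 = 4096 + 2048 + 1024 + 128 + 64 + 8 + 2 + 1 → 0b1110011001011 (binary)
0b1110011001011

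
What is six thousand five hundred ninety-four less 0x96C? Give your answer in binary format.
Convert six thousand five hundred ninety-four (English words) → 6×1000 + 5×100 + 94 = 6594 (decimal)
Convert 0x96C (hexadecimal) → 9×256 + 6×16 + 12 = 2412 (decimal)
Compute 6594 - 2412 = 4182
Convert 4182 (decimal) → 4182 = 4096 + 64 + 16 + 4 + 2 → 0b1000001010110 (binary)
0b1000001010110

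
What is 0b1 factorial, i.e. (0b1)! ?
Convert 0b1 (binary) → 1 (decimal)
Compute 1! = 1
1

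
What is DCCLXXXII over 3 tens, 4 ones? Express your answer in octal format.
Convert DCCLXXXII (Roman numeral) → 500 + 100 + 100 + 50 + 10 + 10 + 10 + 1 + 1 = 782 (decimal)
Convert 3 tens, 4 ones (place-value notation) → 3×10 + 4 = 34 (decimal)
Compute 782 ÷ 34 = 23
Convert 23 (decimal) → 23 = 2×8 + 7 → 0o27 (octal)
0o27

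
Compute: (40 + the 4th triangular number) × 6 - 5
Convert the 4th triangular number (triangular index) → 4×5/2 = 10 (decimal)
Expression in decimal: (40 + 10) × 6 - 5
Parentheses first: 40 + 10 = 50
Multiply: 50 × 6 = 300
Subtract: 300 - 5 = 295
295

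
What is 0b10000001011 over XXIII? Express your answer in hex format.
Convert 0b10000001011 (binary) → 1024 + 8 + 2 + 1 = 1035 (decimal)
Convert XXIII (Roman numeral) → 10 + 10 + 1 + 1 + 1 = 23 (decimal)
Compute 1035 ÷ 23 = 45
Convert 45 (decimal) → 45 = 2×16 + 13 → 0x2D (hexadecimal)
0x2D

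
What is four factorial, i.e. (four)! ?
Convert four (English words) → 4 (decimal)
Compute 4! = 24
24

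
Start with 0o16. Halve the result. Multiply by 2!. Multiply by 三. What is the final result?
Convert 0o16 (octal) → 1×8 + 6 = 14 (decimal)
Start: 14
14 ÷ 2 = 7
Convert 2! (factorial) → 2 (decimal)
7 × 2 = 14
Convert 三 (Chinese numeral) → 3 (decimal)
14 × 3 = 42
42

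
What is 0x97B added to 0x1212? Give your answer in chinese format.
Convert 0x97B (hexadecimal) → 9×256 + 7×16 + 11 = 2427 (decimal)
Convert 0x1212 (hexadecimal) → 1×4096 + 2×256 + 1×16 + 2 = 4626 (decimal)
Compute 2427 + 4626 = 7053
Convert 7053 (decimal) → 7053 = 7×1000 + 5×10 + 3 → 七千零五十三 (Chinese numeral)
七千零五十三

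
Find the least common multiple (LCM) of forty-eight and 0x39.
Convert forty-eight (English words) → 48 (decimal)
Convert 0x39 (hexadecimal) → 3×16 + 9 = 57 (decimal)
Compute lcm(48, 57) = 912
912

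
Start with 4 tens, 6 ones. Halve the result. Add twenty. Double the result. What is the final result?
Convert 4 tens, 6 ones (place-value notation) → 4×10 + 6 = 46 (decimal)
Start: 46
46 ÷ 2 = 23
Convert twenty (English words) → 20 (decimal)
23 + 20 = 43
43 × 2 = 86
86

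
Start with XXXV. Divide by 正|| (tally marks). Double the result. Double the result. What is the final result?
Convert XXXV (Roman numeral) → 10 + 10 + 10 + 5 = 35 (decimal)
Start: 35
Convert 正|| (tally marks) → 5 + 2 = 7 (decimal)
35 ÷ 7 = 5
5 × 2 = 10
10 × 2 = 20
20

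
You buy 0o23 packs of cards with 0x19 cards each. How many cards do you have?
Convert 0x19 (hexadecimal) → 1×16 + 9 = 25 (decimal)
Convert 0o23 (octal) → 2×8 + 3 = 19 (decimal)
Compute 25 × 19 = 475
475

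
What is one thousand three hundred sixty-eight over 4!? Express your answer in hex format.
Convert one thousand three hundred sixty-eight (English words) → 1×1000 + 3×100 + 68 = 1368 (decimal)
Convert 4! (factorial) → 24 (decimal)
Compute 1368 ÷ 24 = 57
Convert 57 (decimal) → 57 = 3×16 + 9 → 0x39 (hexadecimal)
0x39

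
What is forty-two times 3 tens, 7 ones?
Convert forty-two (English words) → 42 (decimal)
Convert 3 tens, 7 ones (place-value notation) → 3×10 + 7 = 37 (decimal)
Compute 42 × 37 = 1554
1554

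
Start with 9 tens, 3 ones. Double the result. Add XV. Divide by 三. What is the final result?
Convert 9 tens, 3 ones (place-value notation) → 9×10 + 3 = 93 (decimal)
Start: 93
93 × 2 = 186
Convert XV (Roman numeral) → 10 + 5 = 15 (decimal)
186 + 15 = 201
Convert 三 (Chinese numeral) → 3 (decimal)
201 ÷ 3 = 67
67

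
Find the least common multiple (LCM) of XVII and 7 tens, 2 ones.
Convert XVII (Roman numeral) → 10 + 5 + 1 + 1 = 17 (decimal)
Convert 7 tens, 2 ones (place-value notation) → 7×10 + 2 = 72 (decimal)
Compute lcm(17, 72) = 1224
1224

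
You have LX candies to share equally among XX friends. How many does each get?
Convert LX (Roman numeral) → 50 + 10 = 60 (decimal)
Convert XX (Roman numeral) → 10 + 10 = 20 (decimal)
Compute 60 ÷ 20 = 3
3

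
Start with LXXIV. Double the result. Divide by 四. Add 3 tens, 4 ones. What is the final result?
Convert LXXIV (Roman numeral) → 50 + 10 + 10 + 4 = 74 (decimal)
Start: 74
74 × 2 = 148
Convert 四 (Chinese numeral) → 4 (decimal)
148 ÷ 4 = 37
Convert 3 tens, 4 ones (place-value notation) → 3×10 + 4 = 34 (decimal)
37 + 34 = 71
71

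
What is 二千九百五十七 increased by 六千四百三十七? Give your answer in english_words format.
Convert 二千九百五十七 (Chinese numeral) → 2×1000 + 9×100 + 5×10 + 7 = 2957 (decimal)
Convert 六千四百三十七 (Chinese numeral) → 6×1000 + 4×100 + 3×10 + 7 = 6437 (decimal)
Compute 2957 + 6437 = 9394
Convert 9394 (decimal) → 9394 = 9×1000 + 3×100 + 94 → nine thousand three hundred ninety-four (English words)
nine thousand three hundred ninety-four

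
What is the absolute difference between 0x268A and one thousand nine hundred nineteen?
Convert 0x268A (hexadecimal) → 2×4096 + 6×256 + 8×16 + 10 = 9866 (decimal)
Convert one thousand nine hundred nineteen (English words) → 1×1000 + 9×100 + 19 = 1919 (decimal)
Compute |9866 - 1919| = 7947
7947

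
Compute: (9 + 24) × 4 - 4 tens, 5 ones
Convert 4 tens, 5 ones (place-value notation) → 4×10 + 5 = 45 (decimal)
Expression in decimal: (9 + 24) × 4 - 45
Parentheses first: 9 + 24 = 33
Multiply: 33 × 4 = 132
Subtract: 132 - 45 = 87
87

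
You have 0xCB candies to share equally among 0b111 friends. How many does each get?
Convert 0xCB (hexadecimal) → 12×16 + 11 = 203 (decimal)
Convert 0b111 (binary) → 4 + 2 + 1 = 7 (decimal)
Compute 203 ÷ 7 = 29
29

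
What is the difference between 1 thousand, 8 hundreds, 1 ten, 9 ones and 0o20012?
Convert 1 thousand, 8 hundreds, 1 ten, 9 ones (place-value notation) → 1×1000 + 8×100 + 1×10 + 9 = 1819 (decimal)
Convert 0o20012 (octal) → 2×4096 + 1×8 + 2 = 8202 (decimal)
Difference: |1819 - 8202| = 6383
6383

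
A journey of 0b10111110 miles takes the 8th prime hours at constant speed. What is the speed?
Convert 0b10111110 (binary) → 128 + 32 + 16 + 8 + 4 + 2 = 190 (decimal)
Convert the 8th prime (prime index) → 19 (decimal)
Compute 190 ÷ 19 = 10
10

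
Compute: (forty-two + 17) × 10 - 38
Convert forty-two (English words) → 42 (decimal)
Expression in decimal: (42 + 17) × 10 - 38
Parentheses first: 42 + 17 = 59
Multiply: 59 × 10 = 590
Subtract: 590 - 38 = 552
552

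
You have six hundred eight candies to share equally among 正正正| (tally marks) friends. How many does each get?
Convert six hundred eight (English words) → 6×100 + 8 = 608 (decimal)
Convert 正正正| (tally marks) → 5 + 5 + 5 + 1 = 16 (decimal)
Compute 608 ÷ 16 = 38
38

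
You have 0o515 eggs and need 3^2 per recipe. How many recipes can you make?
Convert 0o515 (octal) → 5×64 + 1×8 + 5 = 333 (decimal)
Convert 3^2 (power) → 9 (decimal)
Compute 333 ÷ 9 = 37
37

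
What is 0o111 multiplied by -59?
Convert 0o111 (octal) → 1×64 + 1×8 + 1 = 73 (decimal)
Compute 73 × -59 = -4307
-4307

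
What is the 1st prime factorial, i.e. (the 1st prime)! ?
Convert the 1st prime (prime index) → 2 (decimal)
Compute 2! = 2
2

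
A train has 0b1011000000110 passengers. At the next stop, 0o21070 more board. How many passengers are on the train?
Convert 0b1011000000110 (binary) → 4096 + 1024 + 512 + 4 + 2 = 5638 (decimal)
Convert 0o21070 (octal) → 2×4096 + 1×512 + 7×8 = 8760 (decimal)
Compute 5638 + 8760 = 14398
14398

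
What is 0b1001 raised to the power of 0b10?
Convert 0b1001 (binary) → 8 + 1 = 9 (decimal)
Convert 0b10 (binary) → 2 (decimal)
Compute 9 ^ 2 = 81
81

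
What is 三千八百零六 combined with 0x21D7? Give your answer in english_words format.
Convert 三千八百零六 (Chinese numeral) → 3×1000 + 8×100 + 6 = 3806 (decimal)
Convert 0x21D7 (hexadecimal) → 2×4096 + 1×256 + 13×16 + 7 = 8663 (decimal)
Compute 3806 + 8663 = 12469
Convert 12469 (decimal) → 12469 = 12×1000 + 4×100 + 69 → twelve thousand four hundred sixty-nine (English words)
twelve thousand four hundred sixty-nine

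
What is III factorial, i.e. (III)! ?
Convert III (Roman numeral) → 1 + 1 + 1 = 3 (decimal)
Compute 3! = 6
6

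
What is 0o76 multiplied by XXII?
Convert 0o76 (octal) → 7×8 + 6 = 62 (decimal)
Convert XXII (Roman numeral) → 10 + 10 + 1 + 1 = 22 (decimal)
Compute 62 × 22 = 1364
1364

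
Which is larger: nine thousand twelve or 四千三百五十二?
Convert nine thousand twelve (English words) → 9×1000 + 12 = 9012 (decimal)
Convert 四千三百五十二 (Chinese numeral) → 4×1000 + 3×100 + 5×10 + 2 = 4352 (decimal)
Compare 9012 vs 4352: larger = 9012
9012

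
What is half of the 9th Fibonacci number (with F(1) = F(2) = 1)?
The 9th Fibonacci number (with F(1) = F(2) = 1): 1, 1, 2, 3, 5, 8, 13, 21, 34 → 34
Compute 34 ÷ 2 = 17
17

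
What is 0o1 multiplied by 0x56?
Convert 0o1 (octal) → 1 (decimal)
Convert 0x56 (hexadecimal) → 5×16 + 6 = 86 (decimal)
Compute 1 × 86 = 86
86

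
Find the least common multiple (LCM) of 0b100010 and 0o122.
Convert 0b100010 (binary) → 32 + 2 = 34 (decimal)
Convert 0o122 (octal) → 1×64 + 2×8 + 2 = 82 (decimal)
Compute lcm(34, 82) = 1394
1394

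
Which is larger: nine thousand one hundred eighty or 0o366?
Convert nine thousand one hundred eighty (English words) → 9×1000 + 1×100 + 80 = 9180 (decimal)
Convert 0o366 (octal) → 3×64 + 6×8 + 6 = 246 (decimal)
Compare 9180 vs 246: larger = 9180
9180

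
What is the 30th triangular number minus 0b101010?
The 30th triangular number = 30×31/2 = 465
Convert 0b101010 (binary) → 32 + 8 + 2 = 42 (decimal)
Compute 465 - 42 = 423
423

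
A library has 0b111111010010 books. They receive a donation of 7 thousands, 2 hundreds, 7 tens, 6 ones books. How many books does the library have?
Convert 0b111111010010 (binary) → 2048 + 1024 + 512 + 256 + 128 + 64 + 16 + 2 = 4050 (decimal)
Convert 7 thousands, 2 hundreds, 7 tens, 6 ones (place-value notation) → 7×1000 + 2×100 + 7×10 + 6 = 7276 (decimal)
Compute 4050 + 7276 = 11326
11326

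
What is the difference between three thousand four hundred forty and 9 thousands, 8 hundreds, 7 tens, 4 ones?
Convert three thousand four hundred forty (English words) → 3×1000 + 4×100 + 40 = 3440 (decimal)
Convert 9 thousands, 8 hundreds, 7 tens, 4 ones (place-value notation) → 9×1000 + 8×100 + 7×10 + 4 = 9874 (decimal)
Difference: |3440 - 9874| = 6434
6434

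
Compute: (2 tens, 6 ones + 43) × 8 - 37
Convert 2 tens, 6 ones (place-value notation) → 2×10 + 6 = 26 (decimal)
Expression in decimal: (26 + 43) × 8 - 37
Parentheses first: 26 + 43 = 69
Multiply: 69 × 8 = 552
Subtract: 552 - 37 = 515
515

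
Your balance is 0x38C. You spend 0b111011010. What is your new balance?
Convert 0x38C (hexadecimal) → 3×256 + 8×16 + 12 = 908 (decimal)
Convert 0b111011010 (binary) → 256 + 128 + 64 + 16 + 8 + 2 = 474 (decimal)
Compute 908 - 474 = 434
434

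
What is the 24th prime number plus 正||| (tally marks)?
The 24th prime number = 89
Convert 正||| (tally marks) → 5 + 3 = 8 (decimal)
Compute 89 + 8 = 97
97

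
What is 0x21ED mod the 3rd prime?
Convert 0x21ED (hexadecimal) → 2×4096 + 1×256 + 14×16 + 13 = 8685 (decimal)
Convert the 3rd prime (prime index) → 5 (decimal)
Compute 8685 mod 5 = 0
0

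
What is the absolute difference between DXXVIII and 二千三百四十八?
Convert DXXVIII (Roman numeral) → 500 + 10 + 10 + 5 + 1 + 1 + 1 = 528 (decimal)
Convert 二千三百四十八 (Chinese numeral) → 2×1000 + 3×100 + 4×10 + 8 = 2348 (decimal)
Compute |528 - 2348| = 1820
1820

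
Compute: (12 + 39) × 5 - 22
Parentheses first: 12 + 39 = 51
Multiply: 51 × 5 = 255
Subtract: 255 - 22 = 233
233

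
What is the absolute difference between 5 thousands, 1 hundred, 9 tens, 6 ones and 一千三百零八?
Convert 5 thousands, 1 hundred, 9 tens, 6 ones (place-value notation) → 5×1000 + 1×100 + 9×10 + 6 = 5196 (decimal)
Convert 一千三百零八 (Chinese numeral) → 1×1000 + 3×100 + 8 = 1308 (decimal)
Compute |5196 - 1308| = 3888
3888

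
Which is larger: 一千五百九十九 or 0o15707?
Convert 一千五百九十九 (Chinese numeral) → 1×1000 + 5×100 + 9×10 + 9 = 1599 (decimal)
Convert 0o15707 (octal) → 1×4096 + 5×512 + 7×64 + 7 = 7111 (decimal)
Compare 1599 vs 7111: larger = 7111
7111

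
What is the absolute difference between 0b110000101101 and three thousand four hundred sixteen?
Convert 0b110000101101 (binary) → 2048 + 1024 + 32 + 8 + 4 + 1 = 3117 (decimal)
Convert three thousand four hundred sixteen (English words) → 3×1000 + 4×100 + 16 = 3416 (decimal)
Compute |3117 - 3416| = 299
299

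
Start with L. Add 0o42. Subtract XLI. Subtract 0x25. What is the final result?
Convert L (Roman numeral) → 50 (decimal)
Start: 50
Convert 0o42 (octal) → 4×8 + 2 = 34 (decimal)
50 + 34 = 84
Convert XLI (Roman numeral) → 40 + 1 = 41 (decimal)
84 - 41 = 43
Convert 0x25 (hexadecimal) → 2×16 + 5 = 37 (decimal)
43 - 37 = 6
6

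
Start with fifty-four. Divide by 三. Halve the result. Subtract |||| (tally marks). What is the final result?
Convert fifty-four (English words) → 54 (decimal)
Start: 54
Convert 三 (Chinese numeral) → 3 (decimal)
54 ÷ 3 = 18
18 ÷ 2 = 9
Convert |||| (tally marks) → 4 (decimal)
9 - 4 = 5
5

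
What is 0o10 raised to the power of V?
Convert 0o10 (octal) → 1×8 = 8 (decimal)
Convert V (Roman numeral) → 5 (decimal)
Compute 8 ^ 5 = 32768
32768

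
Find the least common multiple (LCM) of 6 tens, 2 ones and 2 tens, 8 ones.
Convert 6 tens, 2 ones (place-value notation) → 6×10 + 2 = 62 (decimal)
Convert 2 tens, 8 ones (place-value notation) → 2×10 + 8 = 28 (decimal)
Compute lcm(62, 28) = 868
868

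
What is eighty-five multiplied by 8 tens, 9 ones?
Convert eighty-five (English words) → 85 (decimal)
Convert 8 tens, 9 ones (place-value notation) → 8×10 + 9 = 89 (decimal)
Compute 85 × 89 = 7565
7565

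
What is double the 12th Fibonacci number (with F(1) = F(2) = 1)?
The 12th Fibonacci number (with F(1) = F(2) = 1): 1, 1, 2, 3, 5, 8, 13, 21, 34, 55, 89, 144 → 144
Compute 144 × 2 = 288
288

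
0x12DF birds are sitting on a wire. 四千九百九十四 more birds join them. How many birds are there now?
Convert 0x12DF (hexadecimal) → 1×4096 + 2×256 + 13×16 + 15 = 4831 (decimal)
Convert 四千九百九十四 (Chinese numeral) → 4×1000 + 9×100 + 9×10 + 4 = 4994 (decimal)
Compute 4831 + 4994 = 9825
9825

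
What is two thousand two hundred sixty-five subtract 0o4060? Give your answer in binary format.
Convert two thousand two hundred sixty-five (English words) → 2×1000 + 2×100 + 65 = 2265 (decimal)
Convert 0o4060 (octal) → 4×512 + 6×8 = 2096 (decimal)
Compute 2265 - 2096 = 169
Convert 169 (decimal) → 169 = 128 + 32 + 8 + 1 → 0b10101001 (binary)
0b10101001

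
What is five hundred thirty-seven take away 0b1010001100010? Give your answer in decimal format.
Convert five hundred thirty-seven (English words) → 5×100 + 37 = 537 (decimal)
Convert 0b1010001100010 (binary) → 4096 + 1024 + 64 + 32 + 2 = 5218 (decimal)
Compute 537 - 5218 = -4681
-4681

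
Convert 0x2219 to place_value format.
Convert 0x2219 (hexadecimal) → 2×4096 + 2×256 + 1×16 + 9 = 8729 (decimal)
Convert 8729 (decimal) → 8729 = 8×1000 + 7×100 + 2×10 + 9 → 8 thousands, 7 hundreds, 2 tens, 9 ones (place-value notation)
8 thousands, 7 hundreds, 2 tens, 9 ones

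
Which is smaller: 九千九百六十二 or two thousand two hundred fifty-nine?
Convert 九千九百六十二 (Chinese numeral) → 9×1000 + 9×100 + 6×10 + 2 = 9962 (decimal)
Convert two thousand two hundred fifty-nine (English words) → 2×1000 + 2×100 + 59 = 2259 (decimal)
Compare 9962 vs 2259: smaller = 2259
2259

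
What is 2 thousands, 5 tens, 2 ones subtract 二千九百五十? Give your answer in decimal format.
Convert 2 thousands, 5 tens, 2 ones (place-value notation) → 2×1000 + 5×10 + 2 = 2052 (decimal)
Convert 二千九百五十 (Chinese numeral) → 2×1000 + 9×100 + 5×10 = 2950 (decimal)
Compute 2052 - 2950 = -898
-898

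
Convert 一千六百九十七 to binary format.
Convert 一千六百九十七 (Chinese numeral) → 1×1000 + 6×100 + 9×10 + 7 = 1697 (decimal)
Convert 1697 (decimal) → 1697 = 1024 + 512 + 128 + 32 + 1 → 0b11010100001 (binary)
0b11010100001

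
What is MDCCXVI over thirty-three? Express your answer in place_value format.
Convert MDCCXVI (Roman numeral) → 1000 + 500 + 100 + 100 + 10 + 5 + 1 = 1716 (decimal)
Convert thirty-three (English words) → 33 (decimal)
Compute 1716 ÷ 33 = 52
Convert 52 (decimal) → 52 = 5×10 + 2 → 5 tens, 2 ones (place-value notation)
5 tens, 2 ones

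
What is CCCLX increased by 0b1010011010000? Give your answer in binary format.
Convert CCCLX (Roman numeral) → 100 + 100 + 100 + 50 + 10 = 360 (decimal)
Convert 0b1010011010000 (binary) → 4096 + 1024 + 128 + 64 + 16 = 5328 (decimal)
Compute 360 + 5328 = 5688
Convert 5688 (decimal) → 5688 = 4096 + 1024 + 512 + 32 + 16 + 8 → 0b1011000111000 (binary)
0b1011000111000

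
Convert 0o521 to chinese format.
Convert 0o521 (octal) → 5×64 + 2×8 + 1 = 337 (decimal)
Convert 337 (decimal) → 337 = 3×100 + 3×10 + 7 → 三百三十七 (Chinese numeral)
三百三十七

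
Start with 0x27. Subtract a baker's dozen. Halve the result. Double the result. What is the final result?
Convert 0x27 (hexadecimal) → 2×16 + 7 = 39 (decimal)
Start: 39
Convert a baker's dozen (colloquial) → 13 (decimal)
39 - 13 = 26
26 ÷ 2 = 13
13 × 2 = 26
26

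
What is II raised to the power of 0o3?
Convert II (Roman numeral) → 1 + 1 = 2 (decimal)
Convert 0o3 (octal) → 3 (decimal)
Compute 2 ^ 3 = 8
8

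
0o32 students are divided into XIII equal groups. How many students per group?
Convert 0o32 (octal) → 3×8 + 2 = 26 (decimal)
Convert XIII (Roman numeral) → 10 + 1 + 1 + 1 = 13 (decimal)
Compute 26 ÷ 13 = 2
2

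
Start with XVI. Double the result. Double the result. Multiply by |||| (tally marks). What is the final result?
Convert XVI (Roman numeral) → 10 + 5 + 1 = 16 (decimal)
Start: 16
16 × 2 = 32
32 × 2 = 64
Convert |||| (tally marks) → 4 (decimal)
64 × 4 = 256
256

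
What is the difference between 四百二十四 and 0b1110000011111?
Convert 四百二十四 (Chinese numeral) → 4×100 + 2×10 + 4 = 424 (decimal)
Convert 0b1110000011111 (binary) → 4096 + 2048 + 1024 + 16 + 8 + 4 + 2 + 1 = 7199 (decimal)
Difference: |424 - 7199| = 6775
6775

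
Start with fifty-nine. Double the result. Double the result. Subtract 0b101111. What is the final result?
Convert fifty-nine (English words) → 59 (decimal)
Start: 59
59 × 2 = 118
118 × 2 = 236
Convert 0b101111 (binary) → 32 + 8 + 4 + 2 + 1 = 47 (decimal)
236 - 47 = 189
189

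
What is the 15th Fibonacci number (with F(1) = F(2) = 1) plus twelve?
The 15th Fibonacci number (with F(1) = F(2) = 1): 1, 1, 2, 3, 5, 8, 13, 21, 34, 55, 89, 144, 233, 377, 610 → 610
Convert twelve (English words) → 12 (decimal)
Compute 610 + 12 = 622
622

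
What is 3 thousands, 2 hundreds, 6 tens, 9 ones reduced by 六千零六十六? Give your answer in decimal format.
Convert 3 thousands, 2 hundreds, 6 tens, 9 ones (place-value notation) → 3×1000 + 2×100 + 6×10 + 9 = 3269 (decimal)
Convert 六千零六十六 (Chinese numeral) → 6×1000 + 6×10 + 6 = 6066 (decimal)
Compute 3269 - 6066 = -2797
-2797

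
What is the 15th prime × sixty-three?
Convert the 15th prime (prime index) → 47 (decimal)
Convert sixty-three (English words) → 63 (decimal)
Compute 47 × 63 = 2961
2961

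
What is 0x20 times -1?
Convert 0x20 (hexadecimal) → 2×16 = 32 (decimal)
Compute 32 × -1 = -32
-32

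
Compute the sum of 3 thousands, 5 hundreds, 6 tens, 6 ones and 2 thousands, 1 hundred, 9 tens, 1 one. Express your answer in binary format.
Convert 3 thousands, 5 hundreds, 6 tens, 6 ones (place-value notation) → 3×1000 + 5×100 + 6×10 + 6 = 3566 (decimal)
Convert 2 thousands, 1 hundred, 9 tens, 1 one (place-value notation) → 2×1000 + 1×100 + 9×10 + 1 = 2191 (decimal)
Compute 3566 + 2191 = 5757
Convert 5757 (decimal) → 5757 = 4096 + 1024 + 512 + 64 + 32 + 16 + 8 + 4 + 1 → 0b1011001111101 (binary)
0b1011001111101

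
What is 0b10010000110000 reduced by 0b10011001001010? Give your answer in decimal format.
Convert 0b10010000110000 (binary) → 8192 + 1024 + 32 + 16 = 9264 (decimal)
Convert 0b10011001001010 (binary) → 8192 + 1024 + 512 + 64 + 8 + 2 = 9802 (decimal)
Compute 9264 - 9802 = -538
-538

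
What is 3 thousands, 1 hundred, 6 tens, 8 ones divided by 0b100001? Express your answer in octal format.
Convert 3 thousands, 1 hundred, 6 tens, 8 ones (place-value notation) → 3×1000 + 1×100 + 6×10 + 8 = 3168 (decimal)
Convert 0b100001 (binary) → 32 + 1 = 33 (decimal)
Compute 3168 ÷ 33 = 96
Convert 96 (decimal) → 96 = 1×64 + 4×8 → 0o140 (octal)
0o140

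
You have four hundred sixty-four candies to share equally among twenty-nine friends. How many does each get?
Convert four hundred sixty-four (English words) → 4×100 + 64 = 464 (decimal)
Convert twenty-nine (English words) → 29 (decimal)
Compute 464 ÷ 29 = 16
16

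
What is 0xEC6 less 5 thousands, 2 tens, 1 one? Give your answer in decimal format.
Convert 0xEC6 (hexadecimal) → 14×256 + 12×16 + 6 = 3782 (decimal)
Convert 5 thousands, 2 tens, 1 one (place-value notation) → 5×1000 + 2×10 + 1 = 5021 (decimal)
Compute 3782 - 5021 = -1239
-1239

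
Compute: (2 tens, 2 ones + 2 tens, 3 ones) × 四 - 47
Convert 2 tens, 2 ones (place-value notation) → 2×10 + 2 = 22 (decimal)
Convert 2 tens, 3 ones (place-value notation) → 2×10 + 3 = 23 (decimal)
Convert 四 (Chinese numeral) → 4 (decimal)
Expression in decimal: (22 + 23) × 4 - 47
Parentheses first: 22 + 23 = 45
Multiply: 45 × 4 = 180
Subtract: 180 - 47 = 133
133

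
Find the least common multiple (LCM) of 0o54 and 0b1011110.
Convert 0o54 (octal) → 5×8 + 4 = 44 (decimal)
Convert 0b1011110 (binary) → 64 + 16 + 8 + 4 + 2 = 94 (decimal)
Compute lcm(44, 94) = 2068
2068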